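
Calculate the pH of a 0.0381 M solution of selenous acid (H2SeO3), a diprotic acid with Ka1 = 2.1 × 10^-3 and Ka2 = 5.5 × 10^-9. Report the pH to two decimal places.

Ka1 ≫ Ka2, so treat the first dissociation as the only significant source of H+.
Ka1 = x²/(0.0381 − x) = 2.1 × 10^-3
Solving the quadratic: x = (−Ka1 + √(Ka1² + 4·Ka1·C₀))/2 = 7.96 × 10^-3 M
pH = −log(7.96 × 10^-3) = 2.10

pH = 2.10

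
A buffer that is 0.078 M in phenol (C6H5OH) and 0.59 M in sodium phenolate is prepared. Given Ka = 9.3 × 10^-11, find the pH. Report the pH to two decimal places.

pKa = −log(9.3 × 10^-11) = 10.032
pH = pKa + log([A⁻]/[HA]) = 10.032 + log(0.59/0.078)
pH = 10.032 + (+0.879) = 10.91

pH = 10.91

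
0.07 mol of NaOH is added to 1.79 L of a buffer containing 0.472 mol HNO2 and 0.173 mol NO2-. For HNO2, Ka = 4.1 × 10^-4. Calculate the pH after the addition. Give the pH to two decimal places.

pH = 3.17

After neutralization: n(HNO2) = 0.402 mol, n(NO2-) = 0.243 mol.
pKa = −log(4.1 × 10^-4) = 3.387
pH = pKa + log(n_NO2-/n_HNO2) = 3.387 + log(0.243/0.402) = 3.387 + (-0.219)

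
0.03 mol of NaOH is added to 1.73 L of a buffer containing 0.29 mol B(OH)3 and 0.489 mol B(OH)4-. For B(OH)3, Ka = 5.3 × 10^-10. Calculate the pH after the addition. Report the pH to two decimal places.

pH = 9.58

OH- converts B(OH)3 to B(OH)4-: B(OH)3 → 0.26 mol, B(OH)4- → 0.519 mol.
pKa = −log(5.3 × 10^-10) = 9.276
pH = pKa + log([A⁻]/[HA]) = 9.276 + log(0.519/0.26) = 9.276 +0.300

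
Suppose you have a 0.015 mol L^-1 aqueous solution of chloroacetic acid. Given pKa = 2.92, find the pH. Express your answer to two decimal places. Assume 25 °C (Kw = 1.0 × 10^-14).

ClCH2COOH ⇌ ClCH2COO- + H+
Ka = 10^(−2.92) = 1.20 × 10^-3
From the ICE table, Ka = [H+]²/(0.015 − [H+]) = 1.20 × 10^-3.
[H+] is not negligible relative to C₀; solve [H+]² + 0.0012·[H+] − 1.8e-05 = 0.
[H+] = [−0.0012 + √(0.0012² + 7.2e-05)]/2 = 3.68 × 10^-3 M
pH = −log[H+] = −log(3.68 × 10^-3) = 2.43

pH = 2.43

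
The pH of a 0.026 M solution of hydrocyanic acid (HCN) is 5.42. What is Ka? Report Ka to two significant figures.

[H+] = 10^(-5.42) = 3.80 × 10^-6 M
At equilibrium [HA] = 0.026 − 3.80 × 10^-6 = 2.60 × 10^-2 M
Ka = [H+][A-]/[HA] = (3.80 × 10^-6)² / 2.60 × 10^-2 = 5.6 × 10^-10

Ka = 5.6 × 10^-10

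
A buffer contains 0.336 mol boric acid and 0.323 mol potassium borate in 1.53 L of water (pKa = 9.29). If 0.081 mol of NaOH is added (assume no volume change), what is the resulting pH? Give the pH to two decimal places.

pH = 9.49

After neutralization: n(B(OH)3) = 0.255 mol, n(B(OH)4-) = 0.404 mol.
pH = pKa + log(n_B(OH)4-/n_B(OH)3) = 9.29 + log(0.404/0.255) = 9.29 + (+0.200)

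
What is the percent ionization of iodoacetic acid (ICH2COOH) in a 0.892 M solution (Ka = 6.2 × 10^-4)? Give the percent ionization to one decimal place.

2.6%

ICH2COOH ⇌ ICH2COO- + H+; let x = [H+] at equilibrium.
x ≈ √(Ka·C₀) = √(6.2 × 10^-4 × 0.892) = 2.35 × 10^-2 M
Fraction ionized = 2.35 × 10^-2 / 0.892 = 0.0263 → 2.6%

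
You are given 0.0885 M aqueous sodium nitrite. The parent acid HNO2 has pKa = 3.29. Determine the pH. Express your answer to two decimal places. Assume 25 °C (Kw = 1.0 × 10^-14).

NO2- is the conjugate base of the weak acid HNO2.
Ka = 10^(−3.29) = 5.13 × 10^-4
Kb = Kw/Ka = 1.0×10^-14 / 5.13 × 10^-4 = 1.95 × 10^-11
From the ICE table, Kb = x²/(0.0885 − x) = 1.95 × 10^-11.
Assume x ≪ 0.0885: x ≈ √(1.95 × 10^-11 × 0.0885) = 1.31 × 10^-6 M
Check: 0.0015% ionized — well under 5%, approximation valid.
pOH = −log(1.31 × 10^-6) = 5.88; pH = 14.00 − 5.88 = 8.12

pH = 8.12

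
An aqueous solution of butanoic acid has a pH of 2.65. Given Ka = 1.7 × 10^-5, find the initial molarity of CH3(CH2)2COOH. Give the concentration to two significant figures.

[H+] = 10^(-2.65) = 2.24 × 10^-3 M = x
Ka = x²/(C₀ − x) ⇒ C₀ = x + x²/Ka
C₀ = 2.24 × 10^-3 + (2.24 × 10^-3)²/(1.7 × 10^-5) = 2.97 × 10^-1 M

C₀ = 3.0 × 10^-1 M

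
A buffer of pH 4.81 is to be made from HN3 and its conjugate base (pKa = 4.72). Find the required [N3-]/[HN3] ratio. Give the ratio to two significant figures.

pH = pKa + log(r) ⇒ log(r) = 4.81 − 4.72 = +0.09
r = [N3-]/[HN3] = 10^(+0.09) = 1.23

ratio = 1.2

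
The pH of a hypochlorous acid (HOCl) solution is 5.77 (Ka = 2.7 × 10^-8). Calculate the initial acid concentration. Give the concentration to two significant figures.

C₀ = 1.1 × 10^-4 M

[H+] = 10^(-5.77) = 1.70 × 10^-6 M = x
Ka = x²/(C₀ − x) ⇒ C₀ = x + x²/Ka
C₀ = 1.70 × 10^-6 + (1.70 × 10^-6)²/(2.7 × 10^-8) = 1.09 × 10^-4 M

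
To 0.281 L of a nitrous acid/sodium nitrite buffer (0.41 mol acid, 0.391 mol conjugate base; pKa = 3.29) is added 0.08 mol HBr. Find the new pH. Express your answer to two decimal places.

After neutralization: n(HNO2) = 0.49 mol, n(NO2-) = 0.311 mol.
pH = pKa + log([A⁻]/[HA]) = 3.29 + log(0.311/0.49) = 3.29 -0.197

pH = 3.09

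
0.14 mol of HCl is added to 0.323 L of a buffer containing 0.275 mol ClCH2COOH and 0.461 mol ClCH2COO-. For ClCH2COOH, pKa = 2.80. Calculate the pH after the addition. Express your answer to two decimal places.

After neutralization: n(ClCH2COOH) = 0.415 mol, n(ClCH2COO-) = 0.321 mol.
Henderson–Hasselbalch with mole ratio 0.321/0.415: pH = 2.80 + (-0.112)

pH = 2.69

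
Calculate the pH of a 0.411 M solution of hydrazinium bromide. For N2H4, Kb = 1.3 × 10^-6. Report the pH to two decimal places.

pH = 4.25

N2H5+ is the conjugate acid of the weak base N2H4.
Ka = Kw/Kb = 1.0×10^-14 / 1.3 × 10^-6 = 7.69 × 10^-9
Ka = [H+]²/(0.411 − [H+]) = 7.69 × 10^-9
Neglecting [H+] in the denominator: [H+] = √(7.69 × 10^-9 × 0.411) = 5.62 × 10^-5 M
Check: 0.014% ionized — well under 5%, approximation valid.
pH = −log(5.62 × 10^-5) = 4.25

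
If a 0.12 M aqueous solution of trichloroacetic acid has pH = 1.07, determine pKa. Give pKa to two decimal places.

pKa = 0.68

[H+] = 10^(-1.07) = 8.51 × 10^-2 M
At equilibrium [HA] = 0.12 − 8.51 × 10^-2 = 3.49 × 10^-2 M
Ka = [H+][A-]/[HA] = (8.51 × 10^-2)² / 3.49 × 10^-2 = 2.08 × 10^-1
pKa = -log(2.08 × 10^-1) = 0.68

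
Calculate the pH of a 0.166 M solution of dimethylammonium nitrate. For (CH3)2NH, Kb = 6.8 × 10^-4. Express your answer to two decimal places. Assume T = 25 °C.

pH = 5.81

(CH3)2NH2+ is the conjugate acid of the weak base (CH3)2NH.
Ka = Kw/Kb = 1.0×10^-14 / 6.8 × 10^-4 = 1.47 × 10^-11
Ka = [H+]²/(0.166 − [H+]) = 1.47 × 10^-11
Since Ka ≪ C₀, [H+] ≈ √(Ka·C₀) = 1.56 × 10^-6 M.
([H+]/C₀ = 0.00094% < 5%, so the approximation holds.)
pH = −log[H+] = −log(1.56 × 10^-6) = 5.81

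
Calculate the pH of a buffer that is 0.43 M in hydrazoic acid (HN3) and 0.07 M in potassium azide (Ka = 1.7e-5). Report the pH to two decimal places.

pH = 3.98

pKa = −log(1.7 × 10^-5) = 4.770
Henderson–Hasselbalch: pH = pKa + log([N3-]/[HN3]) = 4.770 + log(0.07/0.43)
pH = 4.770 + (-0.788) = 3.98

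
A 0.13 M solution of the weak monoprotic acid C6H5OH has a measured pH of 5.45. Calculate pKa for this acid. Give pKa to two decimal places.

[H+] = 10^(-5.45) = 3.55 × 10^-6 M
At equilibrium [HA] = 0.13 − 3.55 × 10^-6 = 1.30 × 10^-1 M
Ka = [H+][A-]/[HA] = (3.55 × 10^-6)² / 1.30 × 10^-1 = 9.69 × 10^-11
pKa = -log(9.69 × 10^-11) = 10.01

pKa = 10.01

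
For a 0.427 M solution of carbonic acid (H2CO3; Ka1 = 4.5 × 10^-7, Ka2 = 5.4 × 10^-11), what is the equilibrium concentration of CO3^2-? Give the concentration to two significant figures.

5.4 × 10^-11 M

First ionization gives [H+] ≈ [HCO3-] = 4.38 × 10^-4 M.
Second step: Ka2 = [H+][CO3^2-]/[HCO3-] ≈ [CO3^2-] (since [H+] ≈ [HCO3-]).
So [CO3^2-] ≈ Ka2.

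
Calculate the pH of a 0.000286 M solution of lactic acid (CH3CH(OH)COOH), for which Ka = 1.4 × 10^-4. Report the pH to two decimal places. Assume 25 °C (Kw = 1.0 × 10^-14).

CH3CH(OH)COOH ⇌ CH3CH(OH)COO- + H+
Let x = [H+] at equilibrium. Ka = x²/(0.000286 − x).
Here C₀/Ka ≈ 2.04, so the small-x approximation fails. Use the quadratic:
x = (−Ka + √(Ka² + 4·Ka·C₀))/2 = 1.42 × 10^-4 M
pH = −log[H+] = −log(1.42 × 10^-4) = 3.85

pH = 3.85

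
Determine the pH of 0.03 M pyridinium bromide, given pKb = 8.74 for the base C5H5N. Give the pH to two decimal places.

pH = 3.39

C5H5NH+ is the conjugate acid of the weak base C5H5N.
Kb = 10^(−8.74) = 1.82 × 10^-9
Ka = Kw/Kb = 1.0×10^-14 / 1.82 × 10^-9 = 5.49 × 10^-6
Ka = [H+]²/(0.03 − [H+]) = 5.49 × 10^-6
Since Ka ≪ C₀, [H+] ≈ √(Ka·C₀) = 4.06 × 10^-4 M.
([H+]/C₀ = 1.4% < 5%, so the approximation holds.)
pH = −log[H+] = −log(4.06 × 10^-4) = 3.39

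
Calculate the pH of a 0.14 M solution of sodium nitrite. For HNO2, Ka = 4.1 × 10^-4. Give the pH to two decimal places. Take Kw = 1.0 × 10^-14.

pH = 8.27

NO2- is the conjugate base of the weak acid HNO2.
Kb = Kw/Ka = 1.0×10^-14 / 4.1 × 10^-4 = 2.44 × 10^-11
From the ICE table, Kb = [OH-]²/(0.14 − [OH-]) = 2.44 × 10^-11.
Neglecting [OH-] in the denominator: [OH-] = √(2.44 × 10^-11 × 0.14) = 1.85 × 10^-6 M
([OH-]/C₀ = 0.0013% < 5%, so the approximation holds.)
pOH = −log(1.85 × 10^-6) = 5.73; pH = 14.00 − 5.73 = 8.27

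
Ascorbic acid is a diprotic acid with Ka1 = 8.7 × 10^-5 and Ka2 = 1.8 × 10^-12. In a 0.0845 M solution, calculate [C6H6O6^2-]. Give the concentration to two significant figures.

First ionization gives [H+] ≈ [HC6H6O6-] = 2.71 × 10^-3 M.
Second step: Ka2 = [H+][C6H6O6^2-]/[HC6H6O6-] ≈ [C6H6O6^2-] (since [H+] ≈ [HC6H6O6-]).
So [C6H6O6^2-] ≈ Ka2.

1.8 × 10^-12 M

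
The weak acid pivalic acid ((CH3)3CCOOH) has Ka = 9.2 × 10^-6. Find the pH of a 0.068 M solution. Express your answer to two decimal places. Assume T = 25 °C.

pH = 3.10

(CH3)3CCOOH ⇌ (CH3)3CCOO- + H+
Ka = x²/(0.068 − x) = 9.2 × 10^-6
Since Ka ≪ C₀, x ≈ √(Ka·C₀) = 7.91 × 10^-4 M.
Check: 1.2% ionized — well under 5%, approximation valid.
pH = −log[H+] = −log(7.91 × 10^-4) = 3.10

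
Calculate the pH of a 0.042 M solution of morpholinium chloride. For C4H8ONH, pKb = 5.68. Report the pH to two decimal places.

C4H8ONH2+ is the conjugate acid of the weak base C4H8ONH.
Kb = 10^(−5.68) = 2.09 × 10^-6
Ka = Kw/Kb = 1.0×10^-14 / 2.09 × 10^-6 = 4.78 × 10^-9
Ka = [H+]²/(0.042 − [H+]) = 4.78 × 10^-9
Assume [H+] ≪ 0.042: [H+] ≈ √(4.78 × 10^-9 × 0.042) = 1.42 × 10^-5 M
([H+]/C₀ = 0.034% < 5%, so the approximation holds.)
pH = −log(1.42 × 10^-5) = 4.85

pH = 4.85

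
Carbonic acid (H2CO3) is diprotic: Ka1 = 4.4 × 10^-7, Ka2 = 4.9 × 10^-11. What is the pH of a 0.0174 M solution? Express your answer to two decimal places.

pH = 4.06

Ka1 ≫ Ka2, so treat the first dissociation as the only significant source of H+.
Ka1 = x²/(0.0174 − x) = 4.4 × 10^-7
x ≈ √(4.4 × 10^-7 × 0.0174) = 8.75 × 10^-5 M
pH = −log(8.75 × 10^-5) = 4.06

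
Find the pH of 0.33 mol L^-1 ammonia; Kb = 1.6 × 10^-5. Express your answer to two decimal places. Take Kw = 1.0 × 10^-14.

pH = 11.36

NH3 + H2O ⇌ NH4+ + OH-
Kb = [OH-]²/(0.33 − [OH-]) = 1.6 × 10^-5
Since Kb ≪ C₀, [OH-] ≈ √(Kb·C₀) = 2.30 × 10^-3 M.
([OH-]/C₀ = 0.7% < 5%, so the approximation holds.)
pOH = −log(2.30 × 10^-3) = 2.64; pH = 14.00 − 2.64 = 11.36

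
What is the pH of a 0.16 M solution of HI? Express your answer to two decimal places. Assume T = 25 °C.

pH = 0.80

HI is a strong acid and dissociates completely, so [H+] = 0.16 M.
pH = -log(0.16) = 0.80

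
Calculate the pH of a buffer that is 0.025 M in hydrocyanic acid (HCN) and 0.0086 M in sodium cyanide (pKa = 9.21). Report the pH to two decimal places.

pH = 8.75

Using pH = pKa + log([base]/[acid]) with [base]/[acid] = 0.0086/0.025:
pH = 9.21 + (-0.463) = 8.75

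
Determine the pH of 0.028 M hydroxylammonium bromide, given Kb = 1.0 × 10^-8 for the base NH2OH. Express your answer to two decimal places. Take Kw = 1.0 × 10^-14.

NH3OH+ is the conjugate acid of the weak base NH2OH.
Ka = Kw/Kb = 1.0×10^-14 / 1.0 × 10^-8 = 1.00 × 10^-6
Ka = [H+]²/(0.028 − [H+]) = 1.00 × 10^-6
Since Ka ≪ C₀, [H+] ≈ √(Ka·C₀) = 1.67 × 10^-4 M.
([H+]/C₀ = 0.6% < 5%, so the approximation holds.)
pH = −log[H+] = −log(1.67 × 10^-4) = 3.78

pH = 3.78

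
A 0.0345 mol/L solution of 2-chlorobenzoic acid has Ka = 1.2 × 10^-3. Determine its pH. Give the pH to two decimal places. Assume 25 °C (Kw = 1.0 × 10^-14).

ClC6H4COOH ⇌ ClC6H4COO- + H+
From the ICE table, Ka = x²/(0.0345 − x) = 1.2 × 10^-3.
The 5% rule fails; solving x² + Ka·x − Ka·C₀ = 0 exactly:
x = [−0.0012 + √(0.0012² + 0.000166)]/2 = 5.86 × 10^-3 M
pH = −log[H+] = −log(5.86 × 10^-3) = 2.23

pH = 2.23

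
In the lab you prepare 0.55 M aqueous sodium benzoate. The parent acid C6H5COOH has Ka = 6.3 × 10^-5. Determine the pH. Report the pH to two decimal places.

C6H5COO- is the conjugate base of the weak acid C6H5COOH.
Kb = Kw/Ka = 1.0×10^-14 / 6.3 × 10^-5 = 1.59 × 10^-10
From the ICE table, Kb = x²/(0.55 − x) = 1.59 × 10^-10.
Assume x ≪ 0.55: x ≈ √(1.59 × 10^-10 × 0.55) = 9.35 × 10^-6 M
pOH = 5.03, so pH = 14.00 − pOH = 8.97

pH = 8.97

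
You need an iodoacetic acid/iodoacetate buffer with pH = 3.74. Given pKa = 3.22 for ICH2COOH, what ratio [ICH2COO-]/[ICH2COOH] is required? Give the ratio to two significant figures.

pH = pKa + log(r) ⇒ log(r) = 3.74 − 3.22 = +0.52
r = [ICH2COO-]/[ICH2COOH] = 10^(+0.52) = 3.31

ratio = 3.3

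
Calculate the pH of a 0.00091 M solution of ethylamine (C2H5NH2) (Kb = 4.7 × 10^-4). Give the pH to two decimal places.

pH = 10.66

C2H5NH2 + H2O ⇌ C2H5NH3+ + OH-
From the ICE table, Kb = x²/(0.00091 − x) = 4.7 × 10^-4.
The 5% rule fails; solving x² + Kb·x − Kb·C₀ = 0 exactly:
x = [−0.00047 + √(0.00047² + 1.71e-06)]/2 = 4.60 × 10^-4 M
pOH = −log(4.60 × 10^-4) = 3.34; pH = 14.00 − 3.34 = 10.66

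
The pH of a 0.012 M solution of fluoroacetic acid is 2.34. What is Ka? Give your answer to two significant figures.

Ka = 2.8 × 10^-3

[H+] = 10^(-2.34) = 4.57 × 10^-3 M
At equilibrium [HA] = 0.012 − 4.57 × 10^-3 = 7.43 × 10^-3 M
Ka = [H+][A-]/[HA] = (4.57 × 10^-3)² / 7.43 × 10^-3 = 2.8 × 10^-3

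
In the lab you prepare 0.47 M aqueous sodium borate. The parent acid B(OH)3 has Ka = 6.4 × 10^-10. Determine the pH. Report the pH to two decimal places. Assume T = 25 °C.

pH = 11.43

B(OH)4- is the conjugate base of the weak acid B(OH)3.
Kb = Kw/Ka = 1.0×10^-14 / 6.4 × 10^-10 = 1.56 × 10^-5
Kb = [OH-]²/(0.47 − [OH-]) = 1.56 × 10^-5
Neglecting [OH-] in the denominator: [OH-] = √(1.56 × 10^-5 × 0.47) = 2.71 × 10^-3 M
pOH = −log(2.71 × 10^-3) = 2.57; pH = 14.00 − 2.57 = 11.43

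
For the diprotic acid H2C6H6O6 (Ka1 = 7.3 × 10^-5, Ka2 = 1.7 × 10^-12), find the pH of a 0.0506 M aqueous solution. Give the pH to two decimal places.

Ka1 ≫ Ka2, so treat the first dissociation as the only significant source of H+.
Ka1 = x²/(0.0506 − x) = 7.3 × 10^-5
x ≈ √(7.3 × 10^-5 × 0.0506) = 1.92 × 10^-3 M
pH = −log(1.92 × 10^-3) = 2.72

pH = 2.72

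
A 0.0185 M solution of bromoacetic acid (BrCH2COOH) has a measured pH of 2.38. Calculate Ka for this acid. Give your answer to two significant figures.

Ka = 1.2 × 10^-3

[H+] = 10^(-2.38) = 4.17 × 10^-3 M
At equilibrium [HA] = 0.0185 − 4.17 × 10^-3 = 1.43 × 10^-2 M
Ka = [H+][A-]/[HA] = (4.17 × 10^-3)² / 1.43 × 10^-2 = 1.2 × 10^-3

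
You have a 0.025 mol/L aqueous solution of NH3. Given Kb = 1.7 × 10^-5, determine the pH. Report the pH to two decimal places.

pH = 10.81

NH3 + H2O ⇌ NH4+ + OH-
Kb = x²/(0.025 − x) = 1.7 × 10^-5
Since Kb ≪ C₀, x ≈ √(Kb·C₀) = 6.52 × 10^-4 M.
Check: 2.6% ionized — well under 5%, approximation valid.
pOH = 3.19, so pH = 14.00 − pOH = 10.81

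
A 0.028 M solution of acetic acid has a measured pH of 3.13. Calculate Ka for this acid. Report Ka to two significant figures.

[H+] = 10^(-3.13) = 7.41 × 10^-4 M
At equilibrium [HA] = 0.028 − 7.41 × 10^-4 = 2.73 × 10^-2 M
Ka = [H+][A-]/[HA] = (7.41 × 10^-4)² / 2.73 × 10^-2 = 2.0 × 10^-5

Ka = 2.0 × 10^-5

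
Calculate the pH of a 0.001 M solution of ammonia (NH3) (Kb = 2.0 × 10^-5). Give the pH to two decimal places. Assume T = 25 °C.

NH3 + H2O ⇌ NH4+ + OH-
Let x = [OH-] at equilibrium. Kb = x²/(0.001 − x).
Here C₀/Kb ≈ 50, so the small-x approximation fails. Use the quadratic:
x = [−2e-05 + √(2e-05² + 8e-08)]/2 = 1.32 × 10^-4 M
pOH = −log(1.32 × 10^-4) = 3.88; pH = 14.00 − 3.88 = 10.12

pH = 10.12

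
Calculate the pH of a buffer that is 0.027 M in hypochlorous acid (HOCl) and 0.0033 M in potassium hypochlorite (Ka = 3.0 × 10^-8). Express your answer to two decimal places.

pH = 6.61

pKa = −log(3.0 × 10^-8) = 7.523
Using pH = pKa + log([base]/[acid]) with [base]/[acid] = 0.0033/0.027:
pH = 7.523 + (-0.913) = 6.61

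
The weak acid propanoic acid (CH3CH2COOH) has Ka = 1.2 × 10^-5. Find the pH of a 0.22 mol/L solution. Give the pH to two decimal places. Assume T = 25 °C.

CH3CH2COOH ⇌ CH3CH2COO- + H+
From the ICE table, Ka = [H+]²/(0.22 − [H+]) = 1.2 × 10^-5.
Since Ka ≪ C₀, [H+] ≈ √(Ka·C₀) = 1.62 × 10^-3 M.
Check: 0.74% ionized — well under 5%, approximation valid.
pH = −log[H+] = −log(1.62 × 10^-3) = 2.79

pH = 2.79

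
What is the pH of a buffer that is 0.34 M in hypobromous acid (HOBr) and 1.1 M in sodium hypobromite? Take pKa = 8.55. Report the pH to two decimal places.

Using pH = pKa + log([base]/[acid]) with [base]/[acid] = 1.1/0.34:
pH = 8.55 + (+0.510) = 9.06

pH = 9.06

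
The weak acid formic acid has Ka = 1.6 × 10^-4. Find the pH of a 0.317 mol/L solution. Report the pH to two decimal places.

HCOOH ⇌ HCOO- + H+
Ka = [H+]²/(0.317 − [H+]) = 1.6 × 10^-4
Assume [H+] ≪ 0.317: [H+] ≈ √(1.6 × 10^-4 × 0.317) = 7.12 × 10^-3 M
([H+]/C₀ = 2.2% < 5%, so the approximation holds.)
pH = −log(7.12 × 10^-3) = 2.15

pH = 2.15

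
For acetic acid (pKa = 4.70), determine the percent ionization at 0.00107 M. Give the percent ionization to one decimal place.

CH3COOH ⇌ CH3COO- + H+; let x = [H+] at equilibrium.
Ka = 10^(−4.70) = 2.00 × 10^-5
Solve x² + 2e-05x − 2.14e-08 = 0 → x = 1.37 × 10^-4 M
% ionization = x/C₀ × 100% = 1.37 × 10^-4/0.00107 × 100% = 12.8%

12.8%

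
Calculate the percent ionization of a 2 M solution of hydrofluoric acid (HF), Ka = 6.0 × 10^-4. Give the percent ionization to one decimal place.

1.7%

HF ⇌ F- + H+; let x = [H+] at equilibrium.
x ≈ √(Ka·C₀) = √(6.0 × 10^-4 × 2) = 3.46 × 10^-2 M
Fraction ionized = 3.46 × 10^-2 / 2 = 0.0173 → 1.7%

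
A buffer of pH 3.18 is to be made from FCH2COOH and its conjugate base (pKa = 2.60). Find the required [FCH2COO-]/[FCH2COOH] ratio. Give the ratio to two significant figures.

pH = pKa + log(r) ⇒ log(r) = 3.18 − 2.60 = +0.58
r = [FCH2COO-]/[FCH2COOH] = 10^(+0.58) = 3.8

ratio = 3.8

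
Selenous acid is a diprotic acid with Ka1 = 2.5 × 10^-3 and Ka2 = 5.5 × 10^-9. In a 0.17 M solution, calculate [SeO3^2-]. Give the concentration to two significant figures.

5.5 × 10^-9 M

First ionization gives [H+] ≈ [HSeO3-] = 1.94 × 10^-2 M.
Second step: Ka2 = [H+][SeO3^2-]/[HSeO3-] ≈ [SeO3^2-] (since [H+] ≈ [HSeO3-]).
So [SeO3^2-] ≈ Ka2.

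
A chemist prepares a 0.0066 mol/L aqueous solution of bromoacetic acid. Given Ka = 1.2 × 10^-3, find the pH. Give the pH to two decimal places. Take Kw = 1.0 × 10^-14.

BrCH2COOH ⇌ BrCH2COO- + H+
Ka = x²/(0.0066 − x) = 1.2 × 10^-3
The 5% rule fails; solving x² + Ka·x − Ka·C₀ = 0 exactly:
x = [−0.0012 + √(0.0012² + 3.17e-05)]/2 = 2.28 × 10^-3 M
pH = −log(2.28 × 10^-3) = 2.64

pH = 2.64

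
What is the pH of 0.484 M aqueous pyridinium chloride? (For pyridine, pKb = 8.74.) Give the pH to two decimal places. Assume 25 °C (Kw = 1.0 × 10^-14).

pH = 2.79

C5H5NH+ is the conjugate acid of the weak base C5H5N.
Kb = 10^(−8.74) = 1.82 × 10^-9
Ka = Kw/Kb = 1.0×10^-14 / 1.82 × 10^-9 = 5.49 × 10^-6
Ka = x²/(0.484 − x) = 5.49 × 10^-6
Since Ka ≪ C₀, x ≈ √(Ka·C₀) = 1.63 × 10^-3 M.
Check: 0.34% ionized — well under 5%, approximation valid.
pH = −log(1.63 × 10^-3) = 2.79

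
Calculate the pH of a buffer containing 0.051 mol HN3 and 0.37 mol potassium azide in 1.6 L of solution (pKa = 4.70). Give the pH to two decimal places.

pH = 5.56

pH = pKa + log([A⁻]/[HA]) = 4.70 + log(0.37/0.051)
pH = 4.70 + (+0.861) = 5.56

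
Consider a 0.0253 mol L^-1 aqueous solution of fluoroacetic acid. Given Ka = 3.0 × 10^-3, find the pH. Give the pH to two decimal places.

FCH2COOH ⇌ FCH2COO- + H+
Let x = [H+] at equilibrium. Ka = x²/(0.0253 − x).
x is not negligible relative to C₀; solve x² + 0.003·x − 7.59e-05 = 0.
x = [−0.003 + √(0.003² + 0.000304)]/2 = 7.34 × 10^-3 M
pH = −log[H+] = −log(7.34 × 10^-3) = 2.13

pH = 2.13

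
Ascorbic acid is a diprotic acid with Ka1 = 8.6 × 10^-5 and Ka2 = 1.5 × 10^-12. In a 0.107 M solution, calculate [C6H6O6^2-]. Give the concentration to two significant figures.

1.5 × 10^-12 M

First ionization gives [H+] ≈ [HC6H6O6-] = 3.03 × 10^-3 M.
Second step: Ka2 = [H+][C6H6O6^2-]/[HC6H6O6-] ≈ [C6H6O6^2-] (since [H+] ≈ [HC6H6O6-]).
So [C6H6O6^2-] ≈ Ka2.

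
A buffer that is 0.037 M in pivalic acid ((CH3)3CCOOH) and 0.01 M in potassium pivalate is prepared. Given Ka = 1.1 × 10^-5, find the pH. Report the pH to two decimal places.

pKa = −log(1.1 × 10^-5) = 4.959
pH = pKa + log([A⁻]/[HA]) = 4.959 + log(0.01/0.037)
pH = 4.959 + (-0.568) = 4.39

pH = 4.39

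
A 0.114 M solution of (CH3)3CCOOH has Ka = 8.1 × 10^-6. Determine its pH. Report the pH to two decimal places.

(CH3)3CCOOH ⇌ (CH3)3CCOO- + H+
From the ICE table, Ka = [H+]²/(0.114 − [H+]) = 8.1 × 10^-6.
Assume [H+] ≪ 0.114: [H+] ≈ √(8.1 × 10^-6 × 0.114) = 9.61 × 10^-4 M
([H+]/C₀ = 0.84% < 5%, so the approximation holds.)
pH = −log(9.61 × 10^-4) = 3.02

pH = 3.02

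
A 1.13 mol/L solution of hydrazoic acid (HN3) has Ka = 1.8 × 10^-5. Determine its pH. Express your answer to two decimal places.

pH = 2.35

HN3 ⇌ N3- + H+
Ka = [H+]²/(1.13 − [H+]) = 1.8 × 10^-5
Since Ka ≪ C₀, [H+] ≈ √(Ka·C₀) = 4.51 × 10^-3 M.
pH = −log(4.51 × 10^-3) = 2.35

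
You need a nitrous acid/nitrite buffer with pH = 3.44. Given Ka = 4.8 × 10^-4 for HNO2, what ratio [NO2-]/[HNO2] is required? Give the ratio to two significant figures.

pKa = -log(4.8 × 10^-4) = 3.319
pH = pKa + log(r) ⇒ log(r) = 3.44 − 3.319 = +0.121
r = [NO2-]/[HNO2] = 10^(+0.121) = 1.32

ratio = 1.3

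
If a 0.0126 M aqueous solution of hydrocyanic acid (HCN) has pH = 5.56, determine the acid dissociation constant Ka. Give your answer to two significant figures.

[H+] = 10^(-5.56) = 2.75 × 10^-6 M
At equilibrium [HA] = 0.0126 − 2.75 × 10^-6 = 1.26 × 10^-2 M
Ka = [H+][A-]/[HA] = (2.75 × 10^-6)² / 1.26 × 10^-2 = 6.0 × 10^-10

Ka = 6.0 × 10^-10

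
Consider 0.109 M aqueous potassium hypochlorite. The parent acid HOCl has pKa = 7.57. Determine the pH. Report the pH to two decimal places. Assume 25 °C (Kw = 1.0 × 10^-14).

pH = 10.30

OCl- is the conjugate base of the weak acid HOCl.
Ka = 10^(−7.57) = 2.69 × 10^-8
Kb = Kw/Ka = 1.0×10^-14 / 2.69 × 10^-8 = 3.72 × 10^-7
Kb = [OH-]²/(0.109 − [OH-]) = 3.72 × 10^-7
Since Kb ≪ C₀, [OH-] ≈ √(Kb·C₀) = 2.01 × 10^-4 M.
([OH-]/C₀ = 0.18% < 5%, so the approximation holds.)
pOH = −log(2.01 × 10^-4) = 3.70; pH = 14.00 − 3.70 = 10.30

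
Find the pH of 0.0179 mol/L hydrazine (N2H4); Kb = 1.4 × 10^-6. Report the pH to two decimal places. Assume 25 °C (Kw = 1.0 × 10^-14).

N2H4 + H2O ⇌ N2H5+ + OH-
From the ICE table, Kb = [OH-]²/(0.0179 − [OH-]) = 1.4 × 10^-6.
Neglecting [OH-] in the denominator: [OH-] = √(1.4 × 10^-6 × 0.0179) = 1.58 × 10^-4 M
pOH = 3.80, so pH = 14.00 − pOH = 10.20

pH = 10.20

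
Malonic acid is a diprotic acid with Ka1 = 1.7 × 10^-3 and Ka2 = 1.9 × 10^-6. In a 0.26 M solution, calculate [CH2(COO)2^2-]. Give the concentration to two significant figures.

First ionization gives [H+] ≈ [CH2(COOH)COO-] = 2.02 × 10^-2 M.
Second step: Ka2 = [H+][CH2(COO)2^2-]/[CH2(COOH)COO-] ≈ [CH2(COO)2^2-] (since [H+] ≈ [CH2(COOH)COO-]).
So [CH2(COO)2^2-] ≈ Ka2.

1.9 × 10^-6 M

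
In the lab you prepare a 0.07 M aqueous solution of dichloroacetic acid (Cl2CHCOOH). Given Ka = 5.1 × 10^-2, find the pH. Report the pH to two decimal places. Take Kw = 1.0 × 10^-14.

Cl2CHCOOH ⇌ Cl2CHCOO- + H+
From the ICE table, Ka = [H+]²/(0.07 − [H+]) = 5.1 × 10^-2.
[H+] is not negligible relative to C₀; solve [H+]² + 0.051·[H+] − 0.00357 = 0.
[H+] = [−0.051 + √(0.051² + 0.0143)]/2 = 3.95 × 10^-2 M
pH = −log[H+] = −log(3.95 × 10^-2) = 1.40

pH = 1.40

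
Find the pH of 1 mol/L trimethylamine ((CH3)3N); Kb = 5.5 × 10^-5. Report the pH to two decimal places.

(CH3)3N + H2O ⇌ (CH3)3NH+ + OH-
From the ICE table, Kb = [OH-]²/(1 − [OH-]) = 5.5 × 10^-5.
Since Kb ≪ C₀, [OH-] ≈ √(Kb·C₀) = 7.42 × 10^-3 M.
Check: 0.74% ionized — well under 5%, approximation valid.
pOH = 2.13, so pH = 14.00 − pOH = 11.87

pH = 11.87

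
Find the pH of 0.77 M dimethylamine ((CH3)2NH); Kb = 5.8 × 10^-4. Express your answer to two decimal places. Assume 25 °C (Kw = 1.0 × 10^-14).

pH = 12.32

(CH3)2NH + H2O ⇌ (CH3)2NH2+ + OH-
From the ICE table, Kb = [OH-]²/(0.77 − [OH-]) = 5.8 × 10^-4.
Neglecting [OH-] in the denominator: [OH-] = √(5.8 × 10^-4 × 0.77) = 2.11 × 10^-2 M
pOH = 1.68, so pH = 14.00 − pOH = 12.32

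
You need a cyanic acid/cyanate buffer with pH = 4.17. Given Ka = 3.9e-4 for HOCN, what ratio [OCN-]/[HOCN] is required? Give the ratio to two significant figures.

pKa = -log(3.9 × 10^-4) = 3.409
pH = pKa + log(r) ⇒ log(r) = 4.17 − 3.409 = +0.761
r = [OCN-]/[HOCN] = 10^(+0.761) = 5.77

ratio = 5.8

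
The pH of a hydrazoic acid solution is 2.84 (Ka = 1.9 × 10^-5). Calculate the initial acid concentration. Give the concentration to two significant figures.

[H+] = 10^(-2.84) = 1.45 × 10^-3 M = x
Ka = x²/(C₀ − x) ⇒ C₀ = x + x²/Ka
C₀ = 1.45 × 10^-3 + (1.45 × 10^-3)²/(1.9 × 10^-5) = 1.12 × 10^-1 M

C₀ = 1.1 × 10^-1 M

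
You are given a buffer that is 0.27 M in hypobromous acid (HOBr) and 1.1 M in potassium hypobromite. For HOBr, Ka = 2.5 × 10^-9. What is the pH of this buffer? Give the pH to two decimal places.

pH = 9.21

pKa = −log(2.5 × 10^-9) = 8.602
pH = pKa + log([A⁻]/[HA]) = 8.602 + log(1.1/0.27)
pH = 8.602 + (+0.610) = 9.21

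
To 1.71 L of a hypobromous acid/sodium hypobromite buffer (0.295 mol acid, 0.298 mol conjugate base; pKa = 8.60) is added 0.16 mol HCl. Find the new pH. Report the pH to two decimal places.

After neutralization: n(HOBr) = 0.455 mol, n(OBr-) = 0.138 mol.
pH = pKa + log(n_OBr-/n_HOBr) = 8.60 + log(0.138/0.455) = 8.60 + (-0.518)

pH = 8.08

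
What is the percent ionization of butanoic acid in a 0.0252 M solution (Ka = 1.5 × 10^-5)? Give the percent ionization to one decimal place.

CH3(CH2)2COOH ⇌ CH3(CH2)2COO- + H+; let x = [H+] at equilibrium.
x ≈ √(Ka·C₀) = √(1.5 × 10^-5 × 0.0252) = 6.15 × 10^-4 M
Fraction ionized = 6.15 × 10^-4 / 0.0252 = 0.0244 → 2.4%

2.4%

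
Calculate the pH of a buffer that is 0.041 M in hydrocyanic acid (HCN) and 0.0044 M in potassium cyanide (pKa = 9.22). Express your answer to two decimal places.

Using pH = pKa + log([base]/[acid]) with [base]/[acid] = 0.0044/0.041:
pH = 9.22 + (-0.969) = 8.25

pH = 8.25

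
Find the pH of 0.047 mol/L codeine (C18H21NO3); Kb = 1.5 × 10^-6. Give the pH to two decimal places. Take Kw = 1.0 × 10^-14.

C18H21NO3 + H2O ⇌ C18H22NO3+ + OH-
From the ICE table, Kb = [OH-]²/(0.047 − [OH-]) = 1.5 × 10^-6.
Neglecting [OH-] in the denominator: [OH-] = √(1.5 × 10^-6 × 0.047) = 2.66 × 10^-4 M
pOH = 3.58, so pH = 14.00 − pOH = 10.42

pH = 10.42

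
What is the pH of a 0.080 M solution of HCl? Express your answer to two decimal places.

pH = 1.10

HCl is a strong acid and dissociates completely, so [H+] = 0.080 M.
pH = -log(0.08) = 1.10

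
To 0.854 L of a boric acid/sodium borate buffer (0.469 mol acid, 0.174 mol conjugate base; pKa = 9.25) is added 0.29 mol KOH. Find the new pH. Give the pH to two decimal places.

OH- converts B(OH)3 to B(OH)4-: B(OH)3 → 0.179 mol, B(OH)4- → 0.464 mol.
pH = pKa + log(n_B(OH)4-/n_B(OH)3) = 9.25 + log(0.464/0.179) = 9.25 + (+0.414)

pH = 9.66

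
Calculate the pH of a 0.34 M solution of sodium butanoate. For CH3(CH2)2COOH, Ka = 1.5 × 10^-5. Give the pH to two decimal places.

CH3(CH2)2COO- is the conjugate base of the weak acid CH3(CH2)2COOH.
Kb = Kw/Ka = 1.0×10^-14 / 1.5 × 10^-5 = 6.67 × 10^-10
From the ICE table, Kb = [OH-]²/(0.34 − [OH-]) = 6.67 × 10^-10.
Assume [OH-] ≪ 0.34: [OH-] ≈ √(6.67 × 10^-10 × 0.34) = 1.51 × 10^-5 M
Check: 0.0044% ionized — well under 5%, approximation valid.
pOH = −log(1.51 × 10^-5) = 4.82; pH = 14.00 − 4.82 = 9.18

pH = 9.18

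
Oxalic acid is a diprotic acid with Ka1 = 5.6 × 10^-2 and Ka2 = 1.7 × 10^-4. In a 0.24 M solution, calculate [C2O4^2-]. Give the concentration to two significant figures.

1.7 × 10^-4 M

First ionization gives [H+] ≈ [HC2O4-] = 9.13 × 10^-2 M.
Second step: Ka2 = [H+][C2O4^2-]/[HC2O4-] ≈ [C2O4^2-] (since [H+] ≈ [HC2O4-]).
So [C2O4^2-] ≈ Ka2.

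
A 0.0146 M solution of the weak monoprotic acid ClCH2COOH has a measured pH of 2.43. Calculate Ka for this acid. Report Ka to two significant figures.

[H+] = 10^(-2.43) = 3.72 × 10^-3 M
At equilibrium [HA] = 0.0146 − 3.72 × 10^-3 = 1.09 × 10^-2 M
Ka = [H+][A-]/[HA] = (3.72 × 10^-3)² / 1.09 × 10^-2 = 1.3 × 10^-3

Ka = 1.3 × 10^-3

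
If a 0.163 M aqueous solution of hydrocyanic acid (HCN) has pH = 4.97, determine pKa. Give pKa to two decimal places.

[H+] = 10^(-4.97) = 1.07 × 10^-5 M
At equilibrium [HA] = 0.163 − 1.07 × 10^-5 = 1.63 × 10^-1 M
Ka = [H+][A-]/[HA] = (1.07 × 10^-5)² / 1.63 × 10^-1 = 7.02 × 10^-10
pKa = -log(7.02 × 10^-10) = 9.15

pKa = 9.15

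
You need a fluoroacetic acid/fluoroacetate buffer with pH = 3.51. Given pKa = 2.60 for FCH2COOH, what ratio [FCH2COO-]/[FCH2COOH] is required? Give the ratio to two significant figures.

pH = pKa + log(r) ⇒ log(r) = 3.51 − 2.60 = +0.91
r = [FCH2COO-]/[FCH2COOH] = 10^(+0.91) = 8.13

ratio = 8.1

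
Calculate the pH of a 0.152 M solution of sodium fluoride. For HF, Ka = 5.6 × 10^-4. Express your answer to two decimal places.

F- is the conjugate base of the weak acid HF.
Kb = Kw/Ka = 1.0×10^-14 / 5.6 × 10^-4 = 1.79 × 10^-11
From the ICE table, Kb = [OH-]²/(0.152 − [OH-]) = 1.79 × 10^-11.
Since Kb ≪ C₀, [OH-] ≈ √(Kb·C₀) = 1.65 × 10^-6 M.
([OH-]/C₀ = 0.0011% < 5%, so the approximation holds.)
pOH = −log(1.65 × 10^-6) = 5.78; pH = 14.00 − 5.78 = 8.22

pH = 8.22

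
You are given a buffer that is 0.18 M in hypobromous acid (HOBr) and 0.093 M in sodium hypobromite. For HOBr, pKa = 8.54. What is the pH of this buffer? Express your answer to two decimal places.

pH = pKa + log([A⁻]/[HA]) = 8.54 + log(0.093/0.18)
pH = 8.54 + (-0.287) = 8.25

pH = 8.25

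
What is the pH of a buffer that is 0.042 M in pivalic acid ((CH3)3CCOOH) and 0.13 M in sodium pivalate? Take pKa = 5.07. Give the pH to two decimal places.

pH = 5.56

pH = pKa + log([A⁻]/[HA]) = 5.07 + log(0.13/0.042)
pH = 5.07 + (+0.491) = 5.56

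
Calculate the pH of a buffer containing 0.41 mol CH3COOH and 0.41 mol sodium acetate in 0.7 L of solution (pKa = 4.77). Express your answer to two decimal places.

Using pH = pKa + log([base]/[acid]) with [base]/[acid] = 0.41/0.41:
pH = 4.77 + (+0.000) = 4.77

pH = 4.77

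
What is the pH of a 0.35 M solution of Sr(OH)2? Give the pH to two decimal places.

Sr(OH)2 is a strong base (each formula unit releases 2 OH-); [OH-] = 0.7 M.
pOH = -log(0.7) = 0.15
pH = 14.00 - 0.15 = 13.85

pH = 13.85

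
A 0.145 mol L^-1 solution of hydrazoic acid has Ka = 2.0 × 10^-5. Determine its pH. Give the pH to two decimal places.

HN3 ⇌ N3- + H+
Ka = [H+]²/(0.145 − [H+]) = 2.0 × 10^-5
Neglecting [H+] in the denominator: [H+] = √(2.0 × 10^-5 × 0.145) = 1.70 × 10^-3 M
pH = −log[H+] = −log(1.70 × 10^-3) = 2.77

pH = 2.77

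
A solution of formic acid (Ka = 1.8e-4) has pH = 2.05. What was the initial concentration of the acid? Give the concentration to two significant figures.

[H+] = 10^(-2.05) = 8.91 × 10^-3 M = x
Ka = x²/(C₀ − x) ⇒ C₀ = x + x²/Ka
C₀ = 8.91 × 10^-3 + (8.91 × 10^-3)²/(1.8 × 10^-4) = 4.50 × 10^-1 M

C₀ = 4.5 × 10^-1 M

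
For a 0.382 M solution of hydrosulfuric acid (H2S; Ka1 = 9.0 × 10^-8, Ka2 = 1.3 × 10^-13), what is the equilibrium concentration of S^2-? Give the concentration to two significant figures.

First ionization gives [H+] ≈ [HS-] = 1.85 × 10^-4 M.
Second step: Ka2 = [H+][S^2-]/[HS-] ≈ [S^2-] (since [H+] ≈ [HS-]).
So [S^2-] ≈ Ka2.

1.3 × 10^-13 M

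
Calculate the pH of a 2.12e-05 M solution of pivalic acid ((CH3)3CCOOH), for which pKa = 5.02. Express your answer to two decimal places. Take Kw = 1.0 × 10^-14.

pH = 4.99

(CH3)3CCOOH ⇌ (CH3)3CCOO- + H+
Ka = 10^(−5.02) = 9.55 × 10^-6
Ka = [H+]²/(2.12e-05 − [H+]) = 9.55 × 10^-6
Here C₀/Ka ≈ 2.22, so the small-[H+] approximation fails. Use the quadratic:
[H+] = [−9.55e-06 + √(9.55e-06² + 8.1e-10)]/2 = 1.02 × 10^-5 M
pH = −log(1.02 × 10^-5) = 4.99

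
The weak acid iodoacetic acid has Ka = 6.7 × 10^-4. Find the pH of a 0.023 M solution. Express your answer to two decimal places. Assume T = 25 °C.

ICH2COOH ⇌ ICH2COO- + H+
From the ICE table, Ka = [H+]²/(0.023 − [H+]) = 6.7 × 10^-4.
[H+] is not negligible relative to C₀; solve [H+]² + 0.00067·[H+] − 1.54e-05 = 0.
[H+] = (−Ka + √(Ka² + 4·Ka·C₀))/2 = 3.60 × 10^-3 M
pH = −log(3.60 × 10^-3) = 2.44

pH = 2.44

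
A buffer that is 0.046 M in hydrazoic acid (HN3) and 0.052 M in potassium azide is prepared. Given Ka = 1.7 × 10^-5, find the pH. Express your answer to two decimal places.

pH = 4.82

pKa = −log(1.7 × 10^-5) = 4.770
pH = pKa + log([A⁻]/[HA]) = 4.770 + log(0.052/0.046)
pH = 4.770 + (+0.053) = 4.82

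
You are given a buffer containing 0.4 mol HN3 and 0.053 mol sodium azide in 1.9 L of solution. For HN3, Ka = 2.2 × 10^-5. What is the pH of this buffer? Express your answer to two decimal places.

pKa = −log(2.2 × 10^-5) = 4.658
Henderson–Hasselbalch: pH = pKa + log([N3-]/[HN3]) = 4.658 + log(0.053/0.4)
pH = 4.658 + (-0.878) = 3.78

pH = 3.78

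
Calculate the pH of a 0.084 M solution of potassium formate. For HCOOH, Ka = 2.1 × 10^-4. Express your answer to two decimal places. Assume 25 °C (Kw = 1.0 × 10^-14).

pH = 8.30

HCOO- is the conjugate base of the weak acid HCOOH.
Kb = Kw/Ka = 1.0×10^-14 / 2.1 × 10^-4 = 4.76 × 10^-11
Kb = [OH-]²/(0.084 − [OH-]) = 4.76 × 10^-11
Neglecting [OH-] in the denominator: [OH-] = √(4.76 × 10^-11 × 0.084) = 2.00 × 10^-6 M
Check: 0.0024% ionized — well under 5%, approximation valid.
pOH = −log(2.00 × 10^-6) = 5.70; pH = 14.00 − 5.70 = 8.30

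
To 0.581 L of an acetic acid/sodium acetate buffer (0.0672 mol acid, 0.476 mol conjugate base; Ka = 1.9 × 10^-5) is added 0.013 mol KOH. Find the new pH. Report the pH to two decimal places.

OH- converts CH3COOH to CH3COO-: CH3COOH → 0.0542 mol, CH3COO- → 0.489 mol.
pKa = −log(1.9 × 10^-5) = 4.721
pH = pKa + log(n_CH3COO-/n_CH3COOH) = 4.721 + log(0.489/0.0542) = 4.721 + (+0.955)

pH = 5.68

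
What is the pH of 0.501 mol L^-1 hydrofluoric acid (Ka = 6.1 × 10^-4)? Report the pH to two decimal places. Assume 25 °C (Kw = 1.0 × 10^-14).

pH = 1.76

HF ⇌ F- + H+
Ka = [H+]²/(0.501 − [H+]) = 6.1 × 10^-4
Since Ka ≪ C₀, [H+] ≈ √(Ka·C₀) = 1.75 × 10^-2 M.
([H+]/C₀ = 3.5% < 5%, so the approximation holds.)
pH = −log(1.75 × 10^-2) = 1.76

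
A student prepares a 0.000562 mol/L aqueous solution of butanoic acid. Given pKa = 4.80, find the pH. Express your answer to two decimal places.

pH = 4.06

CH3(CH2)2COOH ⇌ CH3(CH2)2COO- + H+
Ka = 10^(−4.80) = 1.58 × 10^-5
From the ICE table, Ka = x²/(0.000562 − x) = 1.58 × 10^-5.
Here C₀/Ka ≈ 35.6, so the small-x approximation fails. Use the quadratic:
x = [−1.58e-05 + √(1.58e-05² + 3.55e-08)]/2 = 8.67 × 10^-5 M
pH = −log[H+] = −log(8.67 × 10^-5) = 4.06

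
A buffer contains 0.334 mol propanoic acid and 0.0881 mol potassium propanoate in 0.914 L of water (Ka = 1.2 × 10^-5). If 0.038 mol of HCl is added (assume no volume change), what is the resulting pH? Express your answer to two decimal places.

After neutralization: n(CH3CH2COOH) = 0.372 mol, n(CH3CH2COO-) = 0.0501 mol.
pKa = −log(1.2 × 10^-5) = 4.921
pH = pKa + log(n_CH3CH2COO-/n_CH3CH2COOH) = 4.921 + log(0.0501/0.372) = 4.921 + (-0.871)

pH = 4.05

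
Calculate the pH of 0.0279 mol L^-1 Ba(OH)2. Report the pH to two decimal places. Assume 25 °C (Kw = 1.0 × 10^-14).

pH = 12.75

Ba(OH)2 is a strong base (each formula unit releases 2 OH-); [OH-] = 0.0558 M.
pOH = -log(0.0558) = 1.25
pH = 14.00 - 1.25 = 12.75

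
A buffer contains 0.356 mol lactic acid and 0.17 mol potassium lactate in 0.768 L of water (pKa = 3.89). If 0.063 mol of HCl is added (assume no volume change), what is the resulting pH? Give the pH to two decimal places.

After neutralization: n(CH3CH(OH)COOH) = 0.419 mol, n(CH3CH(OH)COO-) = 0.107 mol.
Henderson–Hasselbalch with mole ratio 0.107/0.419: pH = 3.89 + (-0.593)

pH = 3.30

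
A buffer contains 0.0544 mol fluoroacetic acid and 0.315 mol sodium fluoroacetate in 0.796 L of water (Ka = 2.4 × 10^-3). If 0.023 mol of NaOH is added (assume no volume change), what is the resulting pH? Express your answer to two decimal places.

pH = 3.65

OH- converts FCH2COOH to FCH2COO-: FCH2COOH → 0.0314 mol, FCH2COO- → 0.338 mol.
pKa = −log(2.4 × 10^-3) = 2.620
Henderson–Hasselbalch with mole ratio 0.338/0.0314: pH = 2.620 + (+1.032)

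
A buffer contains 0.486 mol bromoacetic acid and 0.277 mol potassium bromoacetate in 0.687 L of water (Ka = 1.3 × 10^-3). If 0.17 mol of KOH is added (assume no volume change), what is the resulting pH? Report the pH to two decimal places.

pH = 3.04

OH- converts BrCH2COOH to BrCH2COO-: BrCH2COOH → 0.316 mol, BrCH2COO- → 0.447 mol.
pKa = −log(1.3 × 10^-3) = 2.886
pH = pKa + log(n_BrCH2COO-/n_BrCH2COOH) = 2.886 + log(0.447/0.316) = 2.886 + (+0.151)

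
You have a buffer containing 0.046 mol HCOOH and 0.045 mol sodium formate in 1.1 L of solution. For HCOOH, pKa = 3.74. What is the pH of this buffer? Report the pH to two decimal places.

Henderson–Hasselbalch: pH = pKa + log([HCOO-]/[HCOOH]) = 3.74 + log(0.045/0.046)
pH = 3.74 + (-0.010) = 3.73

pH = 3.73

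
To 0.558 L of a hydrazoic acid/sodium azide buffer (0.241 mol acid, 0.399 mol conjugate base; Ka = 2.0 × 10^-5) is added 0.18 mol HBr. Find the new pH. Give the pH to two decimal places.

After neutralization: n(HN3) = 0.421 mol, n(N3-) = 0.219 mol.
pKa = −log(2.0 × 10^-5) = 4.699
Henderson–Hasselbalch with mole ratio 0.219/0.421: pH = 4.699 + (-0.284)

pH = 4.42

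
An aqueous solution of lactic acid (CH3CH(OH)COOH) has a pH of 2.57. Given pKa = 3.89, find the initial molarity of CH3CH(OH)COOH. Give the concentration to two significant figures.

[H+] = 10^(-2.57) = 2.69 × 10^-3 M = x
Ka = 10^(−3.89) = 1.29 × 10^-4
Ka = x²/(C₀ − x) ⇒ C₀ = x + x²/Ka
C₀ = 2.69 × 10^-3 + (2.69 × 10^-3)²/(1.29 × 10^-4) = 5.88 × 10^-2 M

C₀ = 5.9 × 10^-2 M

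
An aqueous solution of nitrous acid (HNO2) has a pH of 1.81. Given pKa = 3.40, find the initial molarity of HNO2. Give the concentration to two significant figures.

[H+] = 10^(-1.81) = 1.55 × 10^-2 M = x
Ka = 10^(−3.40) = 3.98 × 10^-4
Ka = x²/(C₀ − x) ⇒ C₀ = x + x²/Ka
C₀ = 1.55 × 10^-2 + (1.55 × 10^-2)²/(3.98 × 10^-4) = 6.19 × 10^-1 M

C₀ = 6.2 × 10^-1 M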